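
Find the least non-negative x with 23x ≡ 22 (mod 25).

23⁻¹ ≡ 12 (mod 25) because 23·12 = 276 = 11·25 + 1.
So x ≡ 12·22 = 264 ≡ 14 (mod 25).

14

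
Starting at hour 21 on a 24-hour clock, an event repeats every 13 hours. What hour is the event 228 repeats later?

228·13 = 2964.
Dividing 2964 by 24 gives quotient 123 and remainder 12.
(21 + 12) mod 24 = 9.

9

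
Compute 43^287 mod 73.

Successive squares of 43 mod 73: 43^1≡43, 43^2≡24, 43^4≡65, 43^8≡64, 43^16≡8, 43^32≡64, 43^64≡8, 43^128≡64, 43^256≡8.
Since 287 = 1 + 2 + 4 + 8 + 16 + 256 in binary, 43^287 ≡ 43·24·65·64·8·8 ≡ 17 (mod 73).

17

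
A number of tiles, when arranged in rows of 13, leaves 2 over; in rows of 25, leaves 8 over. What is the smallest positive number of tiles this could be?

Since 25·12 ≡ 1 (mod 13), take x = 8 + 25·((2−8)·12 mod 13) = 8 + 25·6 = 158.
Check: 158 mod 13 = 2, 158 mod 25 = 8.

158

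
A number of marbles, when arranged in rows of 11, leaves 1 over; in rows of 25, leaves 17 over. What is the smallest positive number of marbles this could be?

67

x ≡ 1 (mod 11) gives x ∈ {1, 12, 23, 34, 45, 56, 67}.
The first of these with x mod 25 = 17 is 67.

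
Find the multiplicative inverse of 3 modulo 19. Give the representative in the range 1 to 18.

19 = 6·3 + 1
3 = 3·1 + 0
Back-substituting gives 3·13 ≡ 1 (mod 19).

13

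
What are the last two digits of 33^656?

Successive squares of 33 mod 100: 33^1≡33, 33^2≡89, 33^4≡21, 33^8≡41, 33^16≡81, 33^32≡61, 33^64≡21, 33^128≡41, 33^256≡81, 33^512≡61.
Since 656 = 16 + 128 + 512 in binary, 33^656 ≡ 81·41·61 ≡ 81 (mod 100).

81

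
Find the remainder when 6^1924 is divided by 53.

By repeated squaring mod 53: 6^1≡6, 6^2≡36, 6^4≡24, 6^8≡46, 6^16≡49, 6^32≡16, 6^64≡44, 6^128≡28, 6^256≡42, 6^512≡15, 6^1024≡13.
Since 1924 = 4 + 128 + 256 + 512 + 1024 in binary, 6^1924 ≡ 24·28·42·15·13 ≡ 1 (mod 53).

1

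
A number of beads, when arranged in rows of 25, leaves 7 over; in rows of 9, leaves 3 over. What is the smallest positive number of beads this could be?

x ≡ 3 (mod 9) gives x ∈ {3, 12, 21, 30, 39, 48, 57}.
The first of these with x mod 25 = 7 is 57.

57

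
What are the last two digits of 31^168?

By repeated squaring mod 100: 31^1≡31, 31^2≡61, 31^4≡21, 31^8≡41, 31^16≡81, 31^32≡61, 31^64≡21, 31^128≡41.
Since 168 = 8 + 32 + 128 in binary, 31^168 ≡ 41·61·41 ≡ 41 (mod 100).

41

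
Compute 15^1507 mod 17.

9

Successive squares of 15 mod 17: 15^1≡15, 15^2≡4, 15^4≡16, 15^8≡1, 15^16≡1, 15^32≡1, 15^64≡1, 15^128≡1, 15^256≡1, 15^512≡1, 15^1024≡1.
1507 = 1 + 2 + 32 + 64 + 128 + 256 + 1024, so 15^1507 ≡ 15·4·1·1·1·1·1 ≡ 9 (mod 17).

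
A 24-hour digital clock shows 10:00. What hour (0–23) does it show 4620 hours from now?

Dividing 4620 by 24 gives quotient 192 and remainder 12.
(10 + 12) mod 24 = 22.

22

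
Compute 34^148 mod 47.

2

Successive squares of 34 mod 47: 34^1≡34, 34^2≡28, 34^4≡32, 34^8≡37, 34^16≡6, 34^32≡36, 34^64≡27, 34^128≡24.
Since 148 = 4 + 16 + 128 in binary, 34^148 ≡ 32·6·24 ≡ 2 (mod 47).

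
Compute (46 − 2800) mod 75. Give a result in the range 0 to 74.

21

2800 = 37·75 + 25, so 2800 mod 75 = 25.
(46 − 25) mod 75 = 21.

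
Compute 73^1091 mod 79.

13

Successive squares of 73 mod 79: 73^1≡73, 73^2≡36, 73^4≡32, 73^8≡76, 73^16≡9, 73^32≡2, 73^64≡4, 73^128≡16, 73^256≡19, 73^512≡45, 73^1024≡50.
1091 = 1 + 2 + 64 + 1024, so 73^1091 ≡ 73·36·4·50 ≡ 13 (mod 79).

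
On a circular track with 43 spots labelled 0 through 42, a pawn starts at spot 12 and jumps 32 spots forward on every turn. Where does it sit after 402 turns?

402·32 = 12864.
12864 = 299·43 + 7, so 12864 mod 43 = 7.
(12 + 7) mod 43 = 19.

19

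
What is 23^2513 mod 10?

3

The units digit of 23^n cycles with period 4: 3, 9, 7, 1, …
2513 leaves remainder 1 on division by 4, so 23^2513 ends in 3.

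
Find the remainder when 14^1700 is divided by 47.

6

By repeated squaring mod 47: 14^1≡14, 14^2≡8, 14^4≡17, 14^8≡7, 14^16≡2, 14^32≡4, 14^64≡16, 14^128≡21, 14^256≡18, 14^512≡42, 14^1024≡25.
1700 = 4 + 32 + 128 + 512 + 1024, so 14^1700 ≡ 17·4·21·42·25 ≡ 6 (mod 47).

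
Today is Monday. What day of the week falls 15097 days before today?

Wednesday

Dividing 15097 by 7 gives quotient 2156 and remainder 5.
Monday − 5 days → Wednesday.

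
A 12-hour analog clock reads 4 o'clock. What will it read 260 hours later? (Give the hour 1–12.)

260 mod 12 = 8 (since 21·12 = 252).
4 + 8 → 12 on a 12-hour dial.

12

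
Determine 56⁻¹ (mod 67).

6

56·6 = 336 = 5·67 + 1, so 56⁻¹ ≡ 6 (mod 67).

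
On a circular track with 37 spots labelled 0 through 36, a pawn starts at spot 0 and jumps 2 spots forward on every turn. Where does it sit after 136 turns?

136·2 = 272.
272 mod 37 = 13 (since 7·37 = 259).
(0 + 13) mod 37 = 13.

13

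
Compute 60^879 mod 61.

Successive squares of 60 mod 61: 60^1≡60, 60^2≡1, 60^4≡1, 60^8≡1, 60^16≡1, 60^32≡1, 60^64≡1, 60^128≡1, 60^256≡1, 60^512≡1.
879 = 1 + 2 + 4 + 8 + 32 + 64 + 256 + 512, so 60^879 ≡ 60·1·1·1·1·1·1·1 ≡ 60 (mod 61).

60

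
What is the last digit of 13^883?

7

Powers of 3 mod 10 repeat with period 4: 3, 9, 7, 1.
883 mod 4 = 3, so the last digit matches 3^3 = 7.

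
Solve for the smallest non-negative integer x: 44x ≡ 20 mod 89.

49

The inverse of 44 mod 89 is 87 (since 44·87 = 3828 ≡ 1).
Multiplying both sides by 87: x ≡ 87·20 = 1740 ≡ 49 (mod 89).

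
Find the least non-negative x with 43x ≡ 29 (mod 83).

43⁻¹ ≡ 56 (mod 83) because 43·56 = 2408 = 29·83 + 1.
So x ≡ 56·29 = 1624 ≡ 47 (mod 83).

47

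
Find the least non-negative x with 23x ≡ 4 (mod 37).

5

23⁻¹ ≡ 29 (mod 37) because 23·29 = 667 = 18·37 + 1.
Multiplying both sides by 29: x ≡ 29·4 = 116 ≡ 5 (mod 37).
Check: 23·5 = 115 = 3·37 + 4.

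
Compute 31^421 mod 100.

Square-and-reduce mod 100: 31^1≡31, 31^2≡61, 31^4≡21, 31^8≡41, 31^16≡81, 31^32≡61, 31^64≡21, 31^128≡41, 31^256≡81.
Since 421 = 1 + 4 + 32 + 128 + 256 in binary, 31^421 ≡ 31·21·61·41·81 ≡ 31 (mod 100).

31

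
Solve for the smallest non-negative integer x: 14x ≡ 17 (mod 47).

18

14⁻¹ ≡ 37 (mod 47) because 14·37 = 518 = 11·47 + 1.
So x ≡ 37·17 = 629 ≡ 18 (mod 47).
Check: 14·18 = 252 = 5·47 + 17.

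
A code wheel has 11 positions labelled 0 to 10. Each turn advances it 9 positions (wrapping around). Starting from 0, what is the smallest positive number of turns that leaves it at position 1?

5

11 = 1·9 + 2
9 = 4·2 + 1
2 = 2·1 + 0
Back-substituting gives 9·5 ≡ 1 (mod 11).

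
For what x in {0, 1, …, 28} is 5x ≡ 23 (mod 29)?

22

5⁻¹ ≡ 6 (mod 29) because 5·6 = 30 = 1·29 + 1.
So x ≡ 6·23 = 138 ≡ 22 (mod 29).
Check: 5·22 = 110 = 3·29 + 23.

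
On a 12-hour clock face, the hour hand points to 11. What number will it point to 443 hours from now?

10

443 = 36·12 + 11, so 443 mod 12 = 11.
11 + 11 → 10 on a 12-hour dial.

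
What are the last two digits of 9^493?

29

By repeated squaring mod 100: 9^1≡9, 9^2≡81, 9^4≡61, 9^8≡21, 9^16≡41, 9^32≡81, 9^64≡61, 9^128≡21, 9^256≡41.
Since 493 = 1 + 4 + 8 + 32 + 64 + 128 + 256 in binary, 9^493 ≡ 9·61·21·81·61·21·41 ≡ 29 (mod 100).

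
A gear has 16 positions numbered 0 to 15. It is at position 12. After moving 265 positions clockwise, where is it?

265 = 16·16 + 9, so 265 mod 16 = 9.
(12 + 9) mod 16 = 5.

5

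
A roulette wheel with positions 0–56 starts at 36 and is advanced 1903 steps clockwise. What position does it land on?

1

1903 mod 57 = 22 (since 33·57 = 1881).
(36 + 22) mod 57 = 1.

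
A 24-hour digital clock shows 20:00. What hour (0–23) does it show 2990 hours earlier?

6

Dividing 2990 by 24 gives quotient 124 and remainder 14.
(20 − 14) mod 24 = 6.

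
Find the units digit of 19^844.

Powers of 9 mod 10 repeat with period 2: 9, 1.
844 leaves remainder 0 on division by 2, so 19^844 ends in 1.

1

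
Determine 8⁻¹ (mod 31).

31 = 3·8 + 7
8 = 1·7 + 1
7 = 7·1 + 0
Back-substituting gives 8·4 ≡ 1 (mod 31).

4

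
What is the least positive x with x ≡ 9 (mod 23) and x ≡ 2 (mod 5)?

32

x ≡ 2 (mod 5) gives x ∈ {2, 7, 12, 17, 22, 27, 32}.
The first of these with x mod 23 = 9 is 32.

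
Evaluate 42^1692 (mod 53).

Square-and-reduce mod 53: 42^1≡42, 42^2≡15, 42^4≡13, 42^8≡10, 42^16≡47, 42^32≡36, 42^64≡24, 42^128≡46, 42^256≡49, 42^512≡16, 42^1024≡44.
1692 = 4 + 8 + 16 + 128 + 512 + 1024, so 42^1692 ≡ 13·10·47·46·16·44 ≡ 15 (mod 53).

15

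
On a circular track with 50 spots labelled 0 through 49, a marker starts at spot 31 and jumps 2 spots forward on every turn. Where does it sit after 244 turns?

244·2 = 488.
488 mod 50 = 38 (since 9·50 = 450).
(31 + 38) mod 50 = 19.

19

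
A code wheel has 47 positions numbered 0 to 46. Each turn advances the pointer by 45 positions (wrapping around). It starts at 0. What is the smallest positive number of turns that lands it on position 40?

27

45⁻¹ ≡ 23 (mod 47) because 45·23 = 1035 = 22·47 + 1.
So x ≡ 23·40 = 920 ≡ 27 (mod 47).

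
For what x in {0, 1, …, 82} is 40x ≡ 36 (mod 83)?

40⁻¹ ≡ 27 (mod 83) because 40·27 = 1080 = 13·83 + 1.
So x ≡ 27·36 = 972 ≡ 59 (mod 83).
Check: 40·59 = 2360 = 28·83 + 36.

59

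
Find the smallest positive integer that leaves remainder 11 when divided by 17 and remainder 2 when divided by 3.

Since 3·6 ≡ 1 (mod 17), take x = 2 + 3·((11−2)·6 mod 17) = 2 + 3·3 = 11.
Check: 11 mod 17 = 11, 11 mod 3 = 2.

11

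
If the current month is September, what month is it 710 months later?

November

710 − 59·12 = 2, so 710 ≡ 2 (mod 12).
September + 2 months → November.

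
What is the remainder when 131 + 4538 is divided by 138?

4538 = 32·138 + 122, so 4538 mod 138 = 122.
(131 + 122) mod 138 = 115.

115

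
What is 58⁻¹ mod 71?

60

58·60 = 3480 = 49·71 + 1, so 58⁻¹ ≡ 60 (mod 71).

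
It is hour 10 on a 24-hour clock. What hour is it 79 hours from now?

79 mod 24 = 7 (since 3·24 = 72).
(10 + 7) mod 24 = 17.

17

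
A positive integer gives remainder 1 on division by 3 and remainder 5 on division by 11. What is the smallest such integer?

Since 11·2 ≡ 1 (mod 3), take x = 5 + 11·((1−5)·2 mod 3) = 5 + 11·1 = 16.
Check: 16 mod 3 = 1, 16 mod 11 = 5.

16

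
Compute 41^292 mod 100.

Square-and-reduce mod 100: 41^1≡41, 41^2≡81, 41^4≡61, 41^8≡21, 41^16≡41, 41^32≡81, 41^64≡61, 41^128≡21, 41^256≡41.
Since 292 = 4 + 32 + 256 in binary, 41^292 ≡ 61·81·41 ≡ 81 (mod 100).

81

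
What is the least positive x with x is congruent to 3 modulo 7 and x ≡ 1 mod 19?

115

x ≡ 3 (mod 7) gives x ∈ {3, 10, 17, 24, 31, 38, 45, 52, …}.
The first of these with x mod 19 = 1 is 115.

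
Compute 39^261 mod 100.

39

By repeated squaring mod 100: 39^1≡39, 39^2≡21, 39^4≡41, 39^8≡81, 39^16≡61, 39^32≡21, 39^64≡41, 39^128≡81, 39^256≡61.
Since 261 = 1 + 4 + 256 in binary, 39^261 ≡ 39·41·61 ≡ 39 (mod 100).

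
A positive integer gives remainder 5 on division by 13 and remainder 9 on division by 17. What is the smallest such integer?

213

x ≡ 5 (mod 13) gives x ∈ {5, 18, 31, 44, 57, 70, 83, 96, …}.
The first of these with x mod 17 = 9 is 213.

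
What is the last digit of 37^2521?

The units digit of 37^n cycles with period 4: 7, 9, 3, 1, …
2521 leaves remainder 1 on division by 4, so 37^2521 ends in 7.

7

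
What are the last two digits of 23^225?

43

Square-and-reduce mod 100: 23^1≡23, 23^2≡29, 23^4≡41, 23^8≡81, 23^16≡61, 23^32≡21, 23^64≡41, 23^128≡81.
Since 225 = 1 + 32 + 64 + 128 in binary, 23^225 ≡ 23·21·41·81 ≡ 43 (mod 100).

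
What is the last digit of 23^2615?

Last digits of 3^n: 3, 9, 7, 1 (period 4).
2615 mod 4 = 3, so the last digit matches 3^3 = 7.

7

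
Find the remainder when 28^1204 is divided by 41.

25

Square-and-reduce mod 41: 28^1≡28, 28^2≡5, 28^4≡25, 28^8≡10, 28^16≡18, 28^32≡37, 28^64≡16, 28^128≡10, 28^256≡18, 28^512≡37, 28^1024≡16.
Since 1204 = 4 + 16 + 32 + 128 + 1024 in binary, 28^1204 ≡ 25·18·37·10·16 ≡ 25 (mod 41).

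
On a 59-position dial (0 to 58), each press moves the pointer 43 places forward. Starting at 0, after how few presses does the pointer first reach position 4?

The inverse of 43 mod 59 is 11 (since 43·11 = 473 ≡ 1).
Multiplying both sides by 11: x ≡ 11·4 = 44 ≡ 44 (mod 59).
Check: 43·44 = 1892 = 32·59 + 4.

44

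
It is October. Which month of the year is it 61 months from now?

November

Dividing 61 by 12 gives quotient 5 and remainder 1.
October + 1 month → November.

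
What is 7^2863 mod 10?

3

Last digits of 7^n: 7, 9, 3, 1 (period 4).
2863 mod 4 = 3, so the last digit matches 7^3 = 3.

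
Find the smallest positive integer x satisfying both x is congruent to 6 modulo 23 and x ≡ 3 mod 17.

Since 17·19 ≡ 1 (mod 23), take x = 3 + 17·((6−3)·19 mod 23) = 3 + 17·11 = 190.
Check: 190 mod 23 = 6, 190 mod 17 = 3.

190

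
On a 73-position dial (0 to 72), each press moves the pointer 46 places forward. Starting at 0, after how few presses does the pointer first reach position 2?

54

The inverse of 46 mod 73 is 27 (since 46·27 = 1242 ≡ 1).
Multiplying both sides by 27: x ≡ 27·2 = 54 ≡ 54 (mod 73).
Check: 46·54 = 2484 = 34·73 + 2.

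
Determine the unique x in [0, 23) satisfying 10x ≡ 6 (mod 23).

19

10⁻¹ ≡ 7 (mod 23) because 10·7 = 70 = 3·23 + 1.
So x ≡ 7·6 = 42 ≡ 19 (mod 23).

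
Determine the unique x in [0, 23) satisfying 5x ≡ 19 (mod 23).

The inverse of 5 mod 23 is 14 (since 5·14 = 70 ≡ 1).
Multiplying both sides by 14: x ≡ 14·19 = 266 ≡ 13 (mod 23).

13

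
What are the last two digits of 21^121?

Successive squares of 21 mod 100: 21^1≡21, 21^2≡41, 21^4≡81, 21^8≡61, 21^16≡21, 21^32≡41, 21^64≡81.
121 = 1 + 8 + 16 + 32 + 64, so 21^121 ≡ 21·61·21·41·81 ≡ 21 (mod 100).

21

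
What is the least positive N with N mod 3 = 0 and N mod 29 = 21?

Since 29·2 ≡ 1 (mod 3), take x = 21 + 29·((0−21)·2 mod 3) = 21 + 29·0 = 21.
Check: 21 mod 3 = 0, 21 mod 29 = 21.

21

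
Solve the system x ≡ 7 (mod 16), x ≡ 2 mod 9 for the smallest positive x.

119

x ≡ 2 (mod 9) gives x ∈ {2, 11, 20, 29, 38, 47, 56, 65, …}.
The first of these with x mod 16 = 7 is 119.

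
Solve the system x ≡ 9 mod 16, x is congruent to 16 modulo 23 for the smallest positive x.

Since 23·7 ≡ 1 (mod 16), take x = 16 + 23·((9−16)·7 mod 16) = 16 + 23·15 = 361.
Check: 361 mod 16 = 9, 361 mod 23 = 16.

361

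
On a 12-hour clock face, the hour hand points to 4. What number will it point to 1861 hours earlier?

Dividing 1861 by 12 gives quotient 155 and remainder 1.
4 − 1 → 3 on a 12-hour dial.

3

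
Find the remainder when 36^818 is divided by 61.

Successive squares of 36 mod 61: 36^1≡36, 36^2≡15, 36^4≡42, 36^8≡56, 36^16≡25, 36^32≡15, 36^64≡42, 36^128≡56, 36^256≡25, 36^512≡15.
818 = 2 + 16 + 32 + 256 + 512, so 36^818 ≡ 15·25·15·25·15 ≡ 56 (mod 61).

56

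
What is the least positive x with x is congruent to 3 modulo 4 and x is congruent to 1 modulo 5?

11

x ≡ 3 (mod 4) gives x ∈ {3, 7, 11}.
The first of these with x mod 5 = 1 is 11.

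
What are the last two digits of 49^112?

By repeated squaring mod 100: 49^1≡49, 49^2≡1, 49^4≡1, 49^8≡1, 49^16≡1, 49^32≡1, 49^64≡1.
112 = 16 + 32 + 64, so 49^112 ≡ 1·1·1 ≡ 1 (mod 100).

01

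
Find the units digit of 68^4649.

Powers of 8 mod 10 repeat with period 4: 8, 4, 2, 6.
4649 leaves remainder 1 on division by 4, so 68^4649 ends in 8.

8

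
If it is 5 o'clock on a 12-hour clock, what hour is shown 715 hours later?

715 mod 12 = 7 (since 59·12 = 708).
5 + 7 → 12 on a 12-hour dial.

12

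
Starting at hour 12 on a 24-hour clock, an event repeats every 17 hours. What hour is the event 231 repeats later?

3

231·17 = 3927.
3927 = 163·24 + 15, so 3927 mod 24 = 15.
(12 + 15) mod 24 = 3.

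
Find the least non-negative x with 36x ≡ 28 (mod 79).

71

The inverse of 36 mod 79 is 11 (since 36·11 = 396 ≡ 1).
Multiplying both sides by 11: x ≡ 11·28 = 308 ≡ 71 (mod 79).
Check: 36·71 = 2556 = 32·79 + 28.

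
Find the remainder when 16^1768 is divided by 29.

25

By repeated squaring mod 29: 16^1≡16, 16^2≡24, 16^4≡25, 16^8≡16, 16^16≡24, 16^32≡25, 16^64≡16, 16^128≡24, 16^256≡25, 16^512≡16, 16^1024≡24.
Since 1768 = 8 + 32 + 64 + 128 + 512 + 1024 in binary, 16^1768 ≡ 16·25·16·24·16·24 ≡ 25 (mod 29).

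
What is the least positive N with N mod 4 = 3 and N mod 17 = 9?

43

Since 17·1 ≡ 1 (mod 4), take x = 9 + 17·((3−9)·1 mod 4) = 9 + 17·2 = 43.
Check: 43 mod 4 = 3, 43 mod 17 = 9.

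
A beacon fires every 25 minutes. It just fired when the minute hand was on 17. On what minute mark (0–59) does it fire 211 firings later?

211·25 = 5275.
5275 − 87·60 = 55, so 5275 ≡ 55 (mod 60).
(17 + 55) mod 60 = 12.

12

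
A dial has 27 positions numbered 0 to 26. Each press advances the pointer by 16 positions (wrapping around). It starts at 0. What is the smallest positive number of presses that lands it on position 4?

16⁻¹ ≡ 22 (mod 27) because 16·22 = 352 = 13·27 + 1.
Multiplying both sides by 22: x ≡ 22·4 = 88 ≡ 7 (mod 27).
Check: 16·7 = 112 = 4·27 + 4.

7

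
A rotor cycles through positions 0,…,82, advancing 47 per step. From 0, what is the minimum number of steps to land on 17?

71

The inverse of 47 mod 83 is 53 (since 47·53 = 2491 ≡ 1).
Multiplying both sides by 53: x ≡ 53·17 = 901 ≡ 71 (mod 83).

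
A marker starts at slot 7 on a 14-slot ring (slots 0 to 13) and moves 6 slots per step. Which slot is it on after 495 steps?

495·6 = 2970.
2970 = 212·14 + 2, so 2970 mod 14 = 2.
(7 + 2) mod 14 = 9.

9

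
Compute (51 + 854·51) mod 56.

37

854·51 = 43554.
43554 − 777·56 = 42, so 43554 ≡ 42 (mod 56).
(51 + 42) mod 56 = 37.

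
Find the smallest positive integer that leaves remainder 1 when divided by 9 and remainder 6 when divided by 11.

28

Since 11·5 ≡ 1 (mod 9), take x = 6 + 11·((1−6)·5 mod 9) = 6 + 11·2 = 28.
Check: 28 mod 9 = 1, 28 mod 11 = 6.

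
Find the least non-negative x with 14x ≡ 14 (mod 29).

The inverse of 14 mod 29 is 27 (since 14·27 = 378 ≡ 1).
Multiplying both sides by 27: x ≡ 27·14 = 378 ≡ 1 (mod 29).
Check: 14·1 = 14 = 0·29 + 14.

1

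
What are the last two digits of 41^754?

Square-and-reduce mod 100: 41^1≡41, 41^2≡81, 41^4≡61, 41^8≡21, 41^16≡41, 41^32≡81, 41^64≡61, 41^128≡21, 41^256≡41, 41^512≡81.
754 = 2 + 16 + 32 + 64 + 128 + 512, so 41^754 ≡ 81·41·81·61·21·81 ≡ 61 (mod 100).

61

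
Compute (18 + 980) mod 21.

980 mod 21 = 14 (since 46·21 = 966).
(18 + 14) mod 21 = 11.

11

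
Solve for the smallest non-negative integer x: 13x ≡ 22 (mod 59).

38

The inverse of 13 mod 59 is 50 (since 13·50 = 650 ≡ 1).
Multiplying both sides by 50: x ≡ 50·22 = 1100 ≡ 38 (mod 59).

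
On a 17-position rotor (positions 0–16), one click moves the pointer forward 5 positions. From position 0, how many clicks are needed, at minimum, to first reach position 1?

17 = 3·5 + 2
5 = 2·2 + 1
2 = 2·1 + 0
Back-substituting gives 5·7 ≡ 1 (mod 17).

7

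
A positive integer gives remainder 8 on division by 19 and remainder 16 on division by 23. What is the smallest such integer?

407

Since 23·5 ≡ 1 (mod 19), take x = 16 + 23·((8−16)·5 mod 19) = 16 + 23·17 = 407.
Check: 407 mod 19 = 8, 407 mod 23 = 16.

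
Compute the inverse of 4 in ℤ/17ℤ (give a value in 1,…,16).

13

17 = 4·4 + 1
4 = 4·1 + 0
Back-substituting gives 4·13 ≡ 1 (mod 17).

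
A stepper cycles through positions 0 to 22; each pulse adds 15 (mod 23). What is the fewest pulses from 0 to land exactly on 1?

20

23 = 1·15 + 8
15 = 1·8 + 7
8 = 1·7 + 1
7 = 7·1 + 0
Back-substituting gives 15·20 ≡ 1 (mod 23).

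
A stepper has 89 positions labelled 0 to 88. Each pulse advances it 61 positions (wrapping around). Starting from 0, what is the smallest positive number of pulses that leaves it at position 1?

54

61·54 = 3294 = 37·89 + 1, so 61⁻¹ ≡ 54 (mod 89).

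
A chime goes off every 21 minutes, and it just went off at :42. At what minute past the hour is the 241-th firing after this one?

3

241·21 = 5061.
5061 mod 60 = 21 (since 84·60 = 5040).
(42 + 21) mod 60 = 3.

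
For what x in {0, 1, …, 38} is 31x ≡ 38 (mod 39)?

31⁻¹ ≡ 34 (mod 39) because 31·34 = 1054 = 27·39 + 1.
Multiplying both sides by 34: x ≡ 34·38 = 1292 ≡ 5 (mod 39).

5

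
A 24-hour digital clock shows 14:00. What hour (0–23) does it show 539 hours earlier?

3

539 mod 24 = 11 (since 22·24 = 528).
(14 − 11) mod 24 = 3.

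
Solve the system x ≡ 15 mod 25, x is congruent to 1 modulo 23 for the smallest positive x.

415

x ≡ 1 (mod 23) gives x ∈ {1, 24, 47, 70, 93, 116, 139, 162, …}.
The first of these with x mod 25 = 15 is 415.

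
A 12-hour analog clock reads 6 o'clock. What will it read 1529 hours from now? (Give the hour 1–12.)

11

1529 = 127·12 + 5, so 1529 mod 12 = 5.
6 + 5 → 11 on a 12-hour dial.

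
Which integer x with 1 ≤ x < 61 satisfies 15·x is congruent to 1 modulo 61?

15·57 = 855 = 14·61 + 1, so 15⁻¹ ≡ 57 (mod 61).

57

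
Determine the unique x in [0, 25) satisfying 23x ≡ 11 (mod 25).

23⁻¹ ≡ 12 (mod 25) because 23·12 = 276 = 11·25 + 1.
So x ≡ 12·11 = 132 ≡ 7 (mod 25).

7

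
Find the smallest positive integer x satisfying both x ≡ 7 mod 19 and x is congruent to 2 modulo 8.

x ≡ 2 (mod 8) gives x ∈ {2, 10, 18, 26}.
The first of these with x mod 19 = 7 is 26.

26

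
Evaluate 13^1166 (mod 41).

By repeated squaring mod 41: 13^1≡13, 13^2≡5, 13^4≡25, 13^8≡10, 13^16≡18, 13^32≡37, 13^64≡16, 13^128≡10, 13^256≡18, 13^512≡37, 13^1024≡16.
1166 = 2 + 4 + 8 + 128 + 1024, so 13^1166 ≡ 5·25·10·10·16 ≡ 2 (mod 41).

2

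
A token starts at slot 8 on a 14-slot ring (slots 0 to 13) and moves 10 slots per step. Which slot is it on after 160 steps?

12

160·10 = 1600.
1600 mod 14 = 4 (since 114·14 = 1596).
(8 + 4) mod 14 = 12.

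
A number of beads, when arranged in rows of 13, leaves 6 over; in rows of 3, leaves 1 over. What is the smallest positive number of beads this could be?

19

x ≡ 1 (mod 3) gives x ∈ {1, 4, 7, 10, 13, 16, 19}.
The first of these with x mod 13 = 6 is 19.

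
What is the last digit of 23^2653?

3

Last digits of 3^n: 3, 9, 7, 1 (period 4).
2653 leaves remainder 1 on division by 4, so 23^2653 ends in 3.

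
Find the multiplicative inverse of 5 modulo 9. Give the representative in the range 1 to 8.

5·2 = 10 = 1·9 + 1, so 5⁻¹ ≡ 2 (mod 9).

2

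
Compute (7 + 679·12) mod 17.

679·12 = 8148.
8148 = 479·17 + 5, so 8148 mod 17 = 5.
(7 + 5) mod 17 = 12.

12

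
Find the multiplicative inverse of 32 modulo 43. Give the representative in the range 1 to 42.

43 = 1·32 + 11
32 = 2·11 + 10
11 = 1·10 + 1
10 = 10·1 + 0
Back-substituting gives 32·39 ≡ 1 (mod 43).

39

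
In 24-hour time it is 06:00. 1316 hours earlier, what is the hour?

10

1316 mod 24 = 20 (since 54·24 = 1296).
(6 − 20) mod 24 = 10.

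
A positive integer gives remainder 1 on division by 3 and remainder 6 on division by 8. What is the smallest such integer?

x ≡ 1 (mod 3) gives x ∈ {1, 4, 7, 10, 13, 16, 19, 22}.
The first of these with x mod 8 = 6 is 22.

22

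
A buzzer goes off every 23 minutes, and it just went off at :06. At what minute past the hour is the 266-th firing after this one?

4

266·23 = 6118.
6118 − 101·60 = 58, so 6118 ≡ 58 (mod 60).
(6 + 58) mod 60 = 4.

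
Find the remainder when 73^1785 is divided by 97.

33

Successive squares of 73 mod 97: 73^1≡73, 73^2≡91, 73^4≡36, 73^8≡35, 73^16≡61, 73^32≡35, 73^64≡61, 73^128≡35, 73^256≡61, 73^512≡35, 73^1024≡61.
1785 = 1 + 8 + 16 + 32 + 64 + 128 + 512 + 1024, so 73^1785 ≡ 73·35·61·35·61·35·35·61 ≡ 33 (mod 97).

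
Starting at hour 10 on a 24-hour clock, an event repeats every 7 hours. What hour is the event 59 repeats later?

59·7 = 413.
413 mod 24 = 5 (since 17·24 = 408).
(10 + 5) mod 24 = 15.

15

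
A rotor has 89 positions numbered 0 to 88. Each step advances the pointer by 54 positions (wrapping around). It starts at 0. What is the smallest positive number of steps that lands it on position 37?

32

54⁻¹ ≡ 61 (mod 89) because 54·61 = 3294 = 37·89 + 1.
So x ≡ 61·37 = 2257 ≡ 32 (mod 89).
Check: 54·32 = 1728 = 19·89 + 37.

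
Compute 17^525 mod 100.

By repeated squaring mod 100: 17^1≡17, 17^2≡89, 17^4≡21, 17^8≡41, 17^16≡81, 17^32≡61, 17^64≡21, 17^128≡41, 17^256≡81, 17^512≡61.
525 = 1 + 4 + 8 + 512, so 17^525 ≡ 17·21·41·61 ≡ 57 (mod 100).

57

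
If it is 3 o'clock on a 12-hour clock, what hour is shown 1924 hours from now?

7

1924 mod 12 = 4 (since 160·12 = 1920).
3 + 4 → 7 on a 12-hour dial.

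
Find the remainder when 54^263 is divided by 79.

75

Square-and-reduce mod 79: 54^1≡54, 54^2≡72, 54^4≡49, 54^8≡31, 54^16≡13, 54^32≡11, 54^64≡42, 54^128≡26, 54^256≡44.
Since 263 = 1 + 2 + 4 + 256 in binary, 54^263 ≡ 54·72·49·44 ≡ 75 (mod 79).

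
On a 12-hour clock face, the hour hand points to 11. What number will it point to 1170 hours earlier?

Dividing 1170 by 12 gives quotient 97 and remainder 6.
11 − 6 → 5 on a 12-hour dial.

5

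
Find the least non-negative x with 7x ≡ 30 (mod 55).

20

The inverse of 7 mod 55 is 8 (since 7·8 = 56 ≡ 1).
So x ≡ 8·30 = 240 ≡ 20 (mod 55).
Check: 7·20 = 140 = 2·55 + 30.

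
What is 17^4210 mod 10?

9

The units digit of 17^n cycles with period 4: 7, 9, 3, 1, …
4210 leaves remainder 2 on division by 4, so 17^4210 ends in 9.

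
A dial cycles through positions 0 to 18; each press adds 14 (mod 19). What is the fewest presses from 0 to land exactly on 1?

14·15 = 210 = 11·19 + 1, so 14⁻¹ ≡ 15 (mod 19).

15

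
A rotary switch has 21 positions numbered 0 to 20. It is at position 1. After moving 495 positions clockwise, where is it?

495 mod 21 = 12 (since 23·21 = 483).
(1 + 12) mod 21 = 13.

13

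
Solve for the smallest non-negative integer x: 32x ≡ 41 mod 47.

The inverse of 32 mod 47 is 25 (since 32·25 = 800 ≡ 1).
Multiplying both sides by 25: x ≡ 25·41 = 1025 ≡ 38 (mod 47).
Check: 32·38 = 1216 = 25·47 + 41.

38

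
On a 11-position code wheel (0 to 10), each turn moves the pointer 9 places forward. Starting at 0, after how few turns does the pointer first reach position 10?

6

The inverse of 9 mod 11 is 5 (since 9·5 = 45 ≡ 1).
Multiplying both sides by 5: x ≡ 5·10 = 50 ≡ 6 (mod 11).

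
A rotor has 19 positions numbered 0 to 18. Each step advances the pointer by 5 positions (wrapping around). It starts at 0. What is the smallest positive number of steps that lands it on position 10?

2

5⁻¹ ≡ 4 (mod 19) because 5·4 = 20 = 1·19 + 1.
So x ≡ 4·10 = 40 ≡ 2 (mod 19).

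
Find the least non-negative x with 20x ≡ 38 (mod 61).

20⁻¹ ≡ 58 (mod 61) because 20·58 = 1160 = 19·61 + 1.
So x ≡ 58·38 = 2204 ≡ 8 (mod 61).

8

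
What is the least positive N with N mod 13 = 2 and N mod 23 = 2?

2

Since 23·4 ≡ 1 (mod 13), take x = 2 + 23·((2−2)·4 mod 13) = 2 + 23·0 = 2.
Check: 2 mod 13 = 2, 2 mod 23 = 2.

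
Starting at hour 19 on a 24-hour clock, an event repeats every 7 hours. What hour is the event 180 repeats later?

7

180·7 = 1260.
1260 = 52·24 + 12, so 1260 mod 24 = 12.
(19 + 12) mod 24 = 7.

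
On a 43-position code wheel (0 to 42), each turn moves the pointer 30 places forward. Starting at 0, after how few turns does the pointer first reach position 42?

30⁻¹ ≡ 33 (mod 43) because 30·33 = 990 = 23·43 + 1.
So x ≡ 33·42 = 1386 ≡ 10 (mod 43).

10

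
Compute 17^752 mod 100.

61

Successive squares of 17 mod 100: 17^1≡17, 17^2≡89, 17^4≡21, 17^8≡41, 17^16≡81, 17^32≡61, 17^64≡21, 17^128≡41, 17^256≡81, 17^512≡61.
752 = 16 + 32 + 64 + 128 + 512, so 17^752 ≡ 81·61·21·41·61 ≡ 61 (mod 100).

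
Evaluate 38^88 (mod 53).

28

Successive squares of 38 mod 53: 38^1≡38, 38^2≡13, 38^4≡10, 38^8≡47, 38^16≡36, 38^32≡24, 38^64≡46.
88 = 8 + 16 + 64, so 38^88 ≡ 47·36·46 ≡ 28 (mod 53).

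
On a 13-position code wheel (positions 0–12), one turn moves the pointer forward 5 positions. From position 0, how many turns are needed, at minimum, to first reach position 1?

8

5·8 = 40 = 3·13 + 1, so 5⁻¹ ≡ 8 (mod 13).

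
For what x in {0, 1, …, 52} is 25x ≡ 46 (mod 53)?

40

The inverse of 25 mod 53 is 17 (since 25·17 = 425 ≡ 1).
So x ≡ 17·46 = 782 ≡ 40 (mod 53).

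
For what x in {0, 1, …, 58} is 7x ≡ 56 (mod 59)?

8

The inverse of 7 mod 59 is 17 (since 7·17 = 119 ≡ 1).
Multiplying both sides by 17: x ≡ 17·56 = 952 ≡ 8 (mod 59).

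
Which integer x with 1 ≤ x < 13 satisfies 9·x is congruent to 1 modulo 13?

3

13 = 1·9 + 4
9 = 2·4 + 1
4 = 4·1 + 0
Back-substituting gives 9·3 ≡ 1 (mod 13).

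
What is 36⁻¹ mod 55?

26

36·26 = 936 = 17·55 + 1, so 36⁻¹ ≡ 26 (mod 55).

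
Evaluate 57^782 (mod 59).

29

Successive squares of 57 mod 59: 57^1≡57, 57^2≡4, 57^4≡16, 57^8≡20, 57^16≡46, 57^32≡51, 57^64≡5, 57^128≡25, 57^256≡35, 57^512≡45.
Since 782 = 2 + 4 + 8 + 256 + 512 in binary, 57^782 ≡ 4·16·20·35·45 ≡ 29 (mod 59).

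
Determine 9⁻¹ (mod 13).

3

13 = 1·9 + 4
9 = 2·4 + 1
4 = 4·1 + 0
Back-substituting gives 9·3 ≡ 1 (mod 13).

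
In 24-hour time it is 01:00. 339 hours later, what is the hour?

339 = 14·24 + 3, so 339 mod 24 = 3.
(1 + 3) mod 24 = 4.

4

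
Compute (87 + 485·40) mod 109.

485·40 = 19400.
19400 = 177·109 + 107, so 19400 mod 109 = 107.
(87 + 107) mod 109 = 85.

85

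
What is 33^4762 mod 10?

Powers of 3 mod 10 repeat with period 4: 3, 9, 7, 1.
4762 mod 4 = 2, so the last digit matches 3^2 = 9.

9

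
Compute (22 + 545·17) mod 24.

23

545·17 = 9265.
9265 = 386·24 + 1, so 9265 mod 24 = 1.
(22 + 1) mod 24 = 23.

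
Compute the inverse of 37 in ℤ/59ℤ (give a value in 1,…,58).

37·8 = 296 = 5·59 + 1, so 37⁻¹ ≡ 8 (mod 59).

8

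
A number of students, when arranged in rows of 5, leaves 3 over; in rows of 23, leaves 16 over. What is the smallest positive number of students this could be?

108

x ≡ 3 (mod 5) gives x ∈ {3, 8, 13, 18, 23, 28, 33, 38, …}.
The first of these with x mod 23 = 16 is 108.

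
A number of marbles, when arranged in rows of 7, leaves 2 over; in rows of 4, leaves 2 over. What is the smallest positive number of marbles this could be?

Since 4·2 ≡ 1 (mod 7), take x = 2 + 4·((2−2)·2 mod 7) = 2 + 4·0 = 2.
Check: 2 mod 7 = 2, 2 mod 4 = 2.

2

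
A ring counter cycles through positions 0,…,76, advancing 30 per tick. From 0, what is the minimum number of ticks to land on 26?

The inverse of 30 mod 77 is 18 (since 30·18 = 540 ≡ 1).
Multiplying both sides by 18: x ≡ 18·26 = 468 ≡ 6 (mod 77).

6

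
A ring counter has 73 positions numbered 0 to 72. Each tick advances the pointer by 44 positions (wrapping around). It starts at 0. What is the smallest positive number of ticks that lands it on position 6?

The inverse of 44 mod 73 is 5 (since 44·5 = 220 ≡ 1).
Multiplying both sides by 5: x ≡ 5·6 = 30 ≡ 30 (mod 73).

30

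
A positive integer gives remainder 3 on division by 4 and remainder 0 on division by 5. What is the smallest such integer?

x ≡ 3 (mod 4) gives x ∈ {3, 7, 11, 15}.
The first of these with x mod 5 = 0 is 15.

15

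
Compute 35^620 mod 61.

Square-and-reduce mod 61: 35^1≡35, 35^2≡5, 35^4≡25, 35^8≡15, 35^16≡42, 35^32≡56, 35^64≡25, 35^128≡15, 35^256≡42, 35^512≡56.
Since 620 = 4 + 8 + 32 + 64 + 512 in binary, 35^620 ≡ 25·15·56·25·56 ≡ 13 (mod 61).

13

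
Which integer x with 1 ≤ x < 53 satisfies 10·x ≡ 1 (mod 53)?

53 = 5·10 + 3
10 = 3·3 + 1
3 = 3·1 + 0
Back-substituting gives 10·16 ≡ 1 (mod 53).

16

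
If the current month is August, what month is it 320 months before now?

320 − 26·12 = 8, so 320 ≡ 8 (mod 12).
August − 8 months → December.

December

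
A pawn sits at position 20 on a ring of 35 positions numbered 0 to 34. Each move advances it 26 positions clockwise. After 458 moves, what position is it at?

28

458·26 = 11908.
Dividing 11908 by 35 gives quotient 340 and remainder 8.
(20 + 8) mod 35 = 28.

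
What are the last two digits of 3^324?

81

Successive squares of 3 mod 100: 3^1≡3, 3^2≡9, 3^4≡81, 3^8≡61, 3^16≡21, 3^32≡41, 3^64≡81, 3^128≡61, 3^256≡21.
Since 324 = 4 + 64 + 256 in binary, 3^324 ≡ 81·81·21 ≡ 81 (mod 100).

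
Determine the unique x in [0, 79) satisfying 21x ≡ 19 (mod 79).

21⁻¹ ≡ 64 (mod 79) because 21·64 = 1344 = 17·79 + 1.
So x ≡ 64·19 = 1216 ≡ 31 (mod 79).
Check: 21·31 = 651 = 8·79 + 19.

31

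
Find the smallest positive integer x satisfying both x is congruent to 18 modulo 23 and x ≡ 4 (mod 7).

Since 7·10 ≡ 1 (mod 23), take x = 4 + 7·((18−4)·10 mod 23) = 4 + 7·2 = 18.
Check: 18 mod 23 = 18, 18 mod 7 = 4.

18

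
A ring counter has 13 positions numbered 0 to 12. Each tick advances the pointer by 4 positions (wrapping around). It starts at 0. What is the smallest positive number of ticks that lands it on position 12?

3

4⁻¹ ≡ 10 (mod 13) because 4·10 = 40 = 3·13 + 1.
Multiplying both sides by 10: x ≡ 10·12 = 120 ≡ 3 (mod 13).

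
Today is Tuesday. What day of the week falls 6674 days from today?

Friday

Dividing 6674 by 7 gives quotient 953 and remainder 3.
Tuesday + 3 days → Friday.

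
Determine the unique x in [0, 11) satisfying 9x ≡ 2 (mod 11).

The inverse of 9 mod 11 is 5 (since 9·5 = 45 ≡ 1).
So x ≡ 5·2 = 10 ≡ 10 (mod 11).

10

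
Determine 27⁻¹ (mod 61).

52

27·52 = 1404 = 23·61 + 1, so 27⁻¹ ≡ 52 (mod 61).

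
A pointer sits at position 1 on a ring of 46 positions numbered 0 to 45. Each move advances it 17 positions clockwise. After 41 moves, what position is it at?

8

41·17 = 697.
Dividing 697 by 46 gives quotient 15 and remainder 7.
(1 + 7) mod 46 = 8.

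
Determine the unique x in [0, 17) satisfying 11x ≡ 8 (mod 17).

10

11⁻¹ ≡ 14 (mod 17) because 11·14 = 154 = 9·17 + 1.
So x ≡ 14·8 = 112 ≡ 10 (mod 17).
Check: 11·10 = 110 = 6·17 + 8.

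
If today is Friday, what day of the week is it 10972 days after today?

Monday

10972 = 1567·7 + 3, so 10972 mod 7 = 3.
Friday + 3 days → Monday.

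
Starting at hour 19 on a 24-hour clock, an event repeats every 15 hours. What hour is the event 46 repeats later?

46·15 = 690.
690 mod 24 = 18 (since 28·24 = 672).
(19 + 18) mod 24 = 13.

13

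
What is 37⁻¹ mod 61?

37·33 = 1221 = 20·61 + 1, so 37⁻¹ ≡ 33 (mod 61).

33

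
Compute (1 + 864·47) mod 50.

9

864·47 = 40608.
40608 − 812·50 = 8, so 40608 ≡ 8 (mod 50).
(1 + 8) mod 50 = 9.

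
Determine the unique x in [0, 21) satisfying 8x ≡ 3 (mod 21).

3

The inverse of 8 mod 21 is 8 (since 8·8 = 64 ≡ 1).
So x ≡ 8·3 = 24 ≡ 3 (mod 21).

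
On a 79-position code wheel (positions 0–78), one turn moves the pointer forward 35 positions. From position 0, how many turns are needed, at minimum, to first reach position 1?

70

35·70 = 2450 = 31·79 + 1, so 35⁻¹ ≡ 70 (mod 79).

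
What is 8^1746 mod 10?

4

Powers of 8 mod 10 repeat with period 4: 8, 4, 2, 6.
1746 mod 4 = 2, so the last digit matches 8^2 = 4.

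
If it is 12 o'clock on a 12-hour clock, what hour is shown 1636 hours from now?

4

1636 − 136·12 = 4, so 1636 ≡ 4 (mod 12).
12 + 4 → 4 on a 12-hour dial.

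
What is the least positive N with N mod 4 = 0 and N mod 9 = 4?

4

x ≡ 0 (mod 4) gives x ∈ {0, 4}.
The first of these with x mod 9 = 4 is 4.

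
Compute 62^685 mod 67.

9

Successive squares of 62 mod 67: 62^1≡62, 62^2≡25, 62^4≡22, 62^8≡15, 62^16≡24, 62^32≡40, 62^64≡59, 62^128≡64, 62^256≡9, 62^512≡14.
685 = 1 + 4 + 8 + 32 + 128 + 512, so 62^685 ≡ 62·22·15·40·64·14 ≡ 9 (mod 67).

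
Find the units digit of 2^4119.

Last digits of 2^n: 2, 4, 8, 6 (period 4).
4119 leaves remainder 3 on division by 4, so 2^4119 ends in 8.

8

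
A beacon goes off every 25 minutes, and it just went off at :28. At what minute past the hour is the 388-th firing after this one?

8

388·25 = 9700.
9700 mod 60 = 40 (since 161·60 = 9660).
(28 + 40) mod 60 = 8.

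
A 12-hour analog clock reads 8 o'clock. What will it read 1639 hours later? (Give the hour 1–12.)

3

1639 = 136·12 + 7, so 1639 mod 12 = 7.
8 + 7 → 3 on a 12-hour dial.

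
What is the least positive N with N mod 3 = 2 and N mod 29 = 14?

14

x ≡ 2 (mod 3) gives x ∈ {2, 5, 8, 11, 14}.
The first of these with x mod 29 = 14 is 14.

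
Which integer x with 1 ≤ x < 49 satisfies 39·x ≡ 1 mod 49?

44

49 = 1·39 + 10
39 = 3·10 + 9
10 = 1·9 + 1
9 = 9·1 + 0
Back-substituting gives 39·44 ≡ 1 (mod 49).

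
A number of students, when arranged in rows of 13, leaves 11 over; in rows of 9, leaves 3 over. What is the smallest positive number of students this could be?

102

x ≡ 3 (mod 9) gives x ∈ {3, 12, 21, 30, 39, 48, 57, 66, …}.
The first of these with x mod 13 = 11 is 102.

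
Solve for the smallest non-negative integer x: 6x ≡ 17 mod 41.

37

The inverse of 6 mod 41 is 7 (since 6·7 = 42 ≡ 1).
Multiplying both sides by 7: x ≡ 7·17 = 119 ≡ 37 (mod 41).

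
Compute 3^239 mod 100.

67

Square-and-reduce mod 100: 3^1≡3, 3^2≡9, 3^4≡81, 3^8≡61, 3^16≡21, 3^32≡41, 3^64≡81, 3^128≡61.
Since 239 = 1 + 2 + 4 + 8 + 32 + 64 + 128 in binary, 3^239 ≡ 3·9·81·61·41·81·61 ≡ 67 (mod 100).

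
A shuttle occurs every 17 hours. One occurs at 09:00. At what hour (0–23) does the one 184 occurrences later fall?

17

184·17 = 3128.
Dividing 3128 by 24 gives quotient 130 and remainder 8.
(9 + 8) mod 24 = 17.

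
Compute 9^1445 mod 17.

8

Successive squares of 9 mod 17: 9^1≡9, 9^2≡13, 9^4≡16, 9^8≡1, 9^16≡1, 9^32≡1, 9^64≡1, 9^128≡1, 9^256≡1, 9^512≡1, 9^1024≡1.
1445 = 1 + 4 + 32 + 128 + 256 + 1024, so 9^1445 ≡ 9·16·1·1·1·1 ≡ 8 (mod 17).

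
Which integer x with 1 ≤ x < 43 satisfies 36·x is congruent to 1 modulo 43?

43 = 1·36 + 7
36 = 5·7 + 1
7 = 7·1 + 0
Back-substituting gives 36·6 ≡ 1 (mod 43).

6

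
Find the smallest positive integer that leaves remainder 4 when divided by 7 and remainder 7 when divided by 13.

x ≡ 4 (mod 7) gives x ∈ {4, 11, 18, 25, 32, 39, 46}.
The first of these with x mod 13 = 7 is 46.

46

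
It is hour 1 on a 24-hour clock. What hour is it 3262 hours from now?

23

Dividing 3262 by 24 gives quotient 135 and remainder 22.
(1 + 22) mod 24 = 23.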